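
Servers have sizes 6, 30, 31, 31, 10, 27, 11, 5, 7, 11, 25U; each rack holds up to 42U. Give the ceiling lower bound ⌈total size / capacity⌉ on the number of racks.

5

Total size = 6 + 30 + 31 + 31 + 10 + 27 + 11 + 5 + 7 + 11 + 25 = 194U.
⌈194 / 42⌉ = 5.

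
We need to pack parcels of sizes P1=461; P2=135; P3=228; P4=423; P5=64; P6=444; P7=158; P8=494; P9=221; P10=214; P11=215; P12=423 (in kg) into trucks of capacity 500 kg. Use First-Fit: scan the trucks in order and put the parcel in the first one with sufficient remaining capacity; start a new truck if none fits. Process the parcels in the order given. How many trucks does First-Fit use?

P1 (461 kg) → truck 1 (remaining 39 kg)
P2 (135 kg) → truck 2 (remaining 365 kg)
P3 (228 kg) → truck 2 (remaining 137 kg)
P4 (423 kg) → truck 3 (remaining 77 kg)
P5 (64 kg) → truck 2 (remaining 73 kg)
P6 (444 kg) → truck 4 (remaining 56 kg)
P7 (158 kg) → truck 5 (remaining 342 kg)
P8 (494 kg) → truck 6 (remaining 6 kg)
P9 (221 kg) → truck 5 (remaining 121 kg)
P10 (214 kg) → truck 7 (remaining 286 kg)
P11 (215 kg) → truck 7 (remaining 71 kg)
P12 (423 kg) → truck 8 (remaining 77 kg)

8 trucks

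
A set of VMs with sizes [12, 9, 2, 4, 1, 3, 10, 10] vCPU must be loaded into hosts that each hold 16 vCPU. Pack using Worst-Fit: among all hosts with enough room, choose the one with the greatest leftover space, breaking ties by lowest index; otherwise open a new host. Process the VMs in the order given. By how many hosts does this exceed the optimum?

0

Worst-Fit: [12,1,3] [9,2,4] [10] [10] → 4 hosts.
Total size 51 vCPU; any packing needs at least ⌈51/16⌉ = 4 hosts.
So 4 is already optimal.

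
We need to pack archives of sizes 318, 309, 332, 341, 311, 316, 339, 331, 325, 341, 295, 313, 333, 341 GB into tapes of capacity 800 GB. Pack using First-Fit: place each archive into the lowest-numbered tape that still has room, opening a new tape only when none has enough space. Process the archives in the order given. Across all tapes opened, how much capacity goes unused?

Put 318 GB in tape 1; 482 GB remain.
Put 309 GB in tape 1; 173 GB remain.
Put 332 GB in tape 2; 468 GB remain.
Put 341 GB in tape 2; 127 GB remain.
Put 311 GB in tape 3; 489 GB remain.
Put 316 GB in tape 3; 173 GB remain.
Put 339 GB in tape 4; 461 GB remain.
Put 331 GB in tape 4; 130 GB remain.
Put 325 GB in tape 5; 475 GB remain.
Put 341 GB in tape 5; 134 GB remain.
Put 295 GB in tape 6; 505 GB remain.
Put 313 GB in tape 6; 192 GB remain.
Put 333 GB in tape 7; 467 GB remain.
Put 341 GB in tape 7; 126 GB remain.
7 tapes × 800 GB = 5600 GB; used 4545 GB; unused 1055 GB.

1055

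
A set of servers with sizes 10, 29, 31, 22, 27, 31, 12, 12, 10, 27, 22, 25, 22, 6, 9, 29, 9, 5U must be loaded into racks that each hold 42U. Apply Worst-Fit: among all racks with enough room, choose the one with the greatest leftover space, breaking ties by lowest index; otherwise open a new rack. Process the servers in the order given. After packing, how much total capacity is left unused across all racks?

10U → rack 1 (remaining 32U)
29U → rack 1 (remaining 3U)
31U → rack 2 (remaining 11U)
22U → rack 3 (remaining 20U)
27U → rack 4 (remaining 15U)
31U → rack 5 (remaining 11U)
12U → rack 3 (remaining 8U)
12U → rack 4 (remaining 3U)
10U → rack 2 (remaining 1U)
27U → rack 6 (remaining 15U)
22U → rack 7 (remaining 20U)
25U → rack 8 (remaining 17U)
22U → rack 9 (remaining 20U)
6U → rack 7 (remaining 14U)
9U → rack 9 (remaining 11U)
29U → rack 10 (remaining 13U)
9U → rack 8 (remaining 8U)
5U → rack 6 (remaining 10U)
10 racks × 42U = 420U; used 338U; unused 82U.

82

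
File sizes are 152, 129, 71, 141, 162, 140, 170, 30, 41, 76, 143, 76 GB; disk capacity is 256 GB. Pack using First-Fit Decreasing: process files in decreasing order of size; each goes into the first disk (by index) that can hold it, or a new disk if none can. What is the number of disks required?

7

Sorted descending: 170, 162, 152, 143, 141, 140, 129, 76, 76, 71, 41, 30.
170 GB → disk 1 (remaining 86 GB)
162 GB → disk 2 (remaining 94 GB)
152 GB → disk 3 (remaining 104 GB)
143 GB → disk 4 (remaining 113 GB)
141 GB → disk 5 (remaining 115 GB)
140 GB → disk 6 (remaining 116 GB)
129 GB → disk 7 (remaining 127 GB)
76 GB → disk 1 (remaining 10 GB)
76 GB → disk 2 (remaining 18 GB)
71 GB → disk 3 (remaining 33 GB)
41 GB → disk 4 (remaining 72 GB)
30 GB → disk 3 (remaining 3 GB)
Final disks: [170,76] [162,76] [152,71,30] [143,41] [141] [140] [129].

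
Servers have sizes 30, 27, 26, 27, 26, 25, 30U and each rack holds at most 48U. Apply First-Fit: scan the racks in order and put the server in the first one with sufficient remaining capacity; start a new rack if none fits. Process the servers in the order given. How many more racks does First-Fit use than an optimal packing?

0

First-Fit: [30] [27] [26] [27] [26] [25] [30] → 7 racks.
7 servers exceed 24U (half the capacity), and no two of those can share a rack, so at least 7 racks are needed.
So 7 is already optimal.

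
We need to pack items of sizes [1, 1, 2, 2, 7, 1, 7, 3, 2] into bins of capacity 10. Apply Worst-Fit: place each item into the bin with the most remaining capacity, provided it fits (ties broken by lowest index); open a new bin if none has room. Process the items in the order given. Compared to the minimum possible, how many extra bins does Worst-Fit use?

Worst-Fit: [1,1,2,2,1,3] [7,2] [7] → 3 bins.
Total size 26; any packing needs at least ⌈26/10⌉ = 3 bins.
So 3 is already optimal.

0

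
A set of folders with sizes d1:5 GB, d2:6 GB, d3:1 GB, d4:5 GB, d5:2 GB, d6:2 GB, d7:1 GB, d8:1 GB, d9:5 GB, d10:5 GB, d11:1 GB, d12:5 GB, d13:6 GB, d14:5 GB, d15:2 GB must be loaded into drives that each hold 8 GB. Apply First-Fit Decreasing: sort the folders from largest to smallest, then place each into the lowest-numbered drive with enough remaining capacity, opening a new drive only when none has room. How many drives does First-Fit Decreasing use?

Sorted descending: 6, 6, 5, 5, 5, 5, 5, 5, 2, 2, 2, 1, 1, 1, 1.
6 GB → drive 1 (remaining 2 GB)
6 GB → drive 2 (remaining 2 GB)
5 GB → drive 3 (remaining 3 GB)
5 GB → drive 4 (remaining 3 GB)
5 GB → drive 5 (remaining 3 GB)
5 GB → drive 6 (remaining 3 GB)
5 GB → drive 7 (remaining 3 GB)
5 GB → drive 8 (remaining 3 GB)
2 GB → drive 1 (remaining 0 GB)
2 GB → drive 2 (remaining 0 GB)
2 GB → drive 3 (remaining 1 GB)
1 GB → drive 3 (remaining 0 GB)
1 GB → drive 4 (remaining 2 GB)
1 GB → drive 4 (remaining 1 GB)
1 GB → drive 4 (remaining 0 GB)

8 drives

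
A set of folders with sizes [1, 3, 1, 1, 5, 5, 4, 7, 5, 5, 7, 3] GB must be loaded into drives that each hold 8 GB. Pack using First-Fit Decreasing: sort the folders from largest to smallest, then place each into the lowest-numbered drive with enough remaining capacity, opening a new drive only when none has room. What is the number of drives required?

7

Sorted descending: 7, 7, 5, 5, 5, 5, 4, 3, 3, 1, 1, 1.
drive 1: place 7 GB, 1 GB left
drive 2: place 7 GB, 1 GB left
drive 3: place 5 GB, 3 GB left
drive 4: place 5 GB, 3 GB left
drive 5: place 5 GB, 3 GB left
drive 6: place 5 GB, 3 GB left
drive 7: place 4 GB, 4 GB left
drive 3: place 3 GB, 0 GB left
drive 4: place 3 GB, 0 GB left
drive 1: place 1 GB, 0 GB left
drive 2: place 1 GB, 0 GB left
drive 5: place 1 GB, 2 GB left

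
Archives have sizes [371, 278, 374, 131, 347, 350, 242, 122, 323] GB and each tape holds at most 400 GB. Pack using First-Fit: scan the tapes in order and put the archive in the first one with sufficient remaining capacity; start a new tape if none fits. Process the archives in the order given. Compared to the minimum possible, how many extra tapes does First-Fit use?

First-Fit: [371] [278,122] [374] [131,242] [347] [350] [323] → 7 tapes.
Total size 2538 GB; any packing needs at least ⌈2538/400⌉ = 7 tapes.
So 7 is already optimal.

0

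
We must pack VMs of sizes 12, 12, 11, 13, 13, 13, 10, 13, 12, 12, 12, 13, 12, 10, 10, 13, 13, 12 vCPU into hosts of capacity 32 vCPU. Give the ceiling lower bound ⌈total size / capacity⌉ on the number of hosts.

Total size = 12 + 12 + 11 + 13 + 13 + 13 + 10 + 13 + 12 + 12 + 12 + 13 + 12 + 10 + 10 + 13 + 13 + 12 = 216 vCPU.
⌈216 / 32⌉ = 7.

7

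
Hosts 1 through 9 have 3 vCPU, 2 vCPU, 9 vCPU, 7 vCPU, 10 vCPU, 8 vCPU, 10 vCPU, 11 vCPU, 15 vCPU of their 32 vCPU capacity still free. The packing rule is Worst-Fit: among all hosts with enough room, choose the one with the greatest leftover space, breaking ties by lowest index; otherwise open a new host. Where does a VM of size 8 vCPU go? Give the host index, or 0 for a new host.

Hosts with room: host 3 (9 vCPU), host 5 (10 vCPU), host 6 (8 vCPU), host 7 (10 vCPU), host 8 (11 vCPU), host 9 (15 vCPU).
Most room is host 9 with 15 vCPU free.

9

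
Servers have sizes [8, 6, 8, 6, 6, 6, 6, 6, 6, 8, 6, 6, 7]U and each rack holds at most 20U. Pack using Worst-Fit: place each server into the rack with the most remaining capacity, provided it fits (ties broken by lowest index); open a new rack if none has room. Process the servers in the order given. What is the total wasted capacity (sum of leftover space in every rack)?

15

8U → rack 1 (remaining 12U)
6U → rack 1 (remaining 6U)
8U → rack 2 (remaining 12U)
6U → rack 2 (remaining 6U)
6U → rack 1 (remaining 0U)
6U → rack 2 (remaining 0U)
6U → rack 3 (remaining 14U)
6U → rack 3 (remaining 8U)
6U → rack 3 (remaining 2U)
8U → rack 4 (remaining 12U)
6U → rack 4 (remaining 6U)
6U → rack 4 (remaining 0U)
7U → rack 5 (remaining 13U)
5 racks × 20U = 100U; used 85U; unused 15U.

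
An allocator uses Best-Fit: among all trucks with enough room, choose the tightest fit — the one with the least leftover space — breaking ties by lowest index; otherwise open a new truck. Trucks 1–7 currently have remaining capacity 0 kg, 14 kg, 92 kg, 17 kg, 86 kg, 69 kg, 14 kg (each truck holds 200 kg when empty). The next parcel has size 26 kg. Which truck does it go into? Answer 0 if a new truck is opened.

6

Trucks with room: truck 3 (92 kg), truck 5 (86 kg), truck 6 (69 kg).
Tightest fit is truck 6 with 69 kg free.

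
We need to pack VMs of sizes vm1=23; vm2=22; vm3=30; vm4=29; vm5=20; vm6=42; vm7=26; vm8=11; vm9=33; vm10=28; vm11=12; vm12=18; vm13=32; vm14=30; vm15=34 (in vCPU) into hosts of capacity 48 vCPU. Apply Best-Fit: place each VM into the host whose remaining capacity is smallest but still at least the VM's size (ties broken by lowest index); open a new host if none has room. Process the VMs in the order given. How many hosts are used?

host 1: place vm1 (23 vCPU), 25 vCPU left
host 1: place vm2 (22 vCPU), 3 vCPU left
host 2: place vm3 (30 vCPU), 18 vCPU left
host 3: place vm4 (29 vCPU), 19 vCPU left
host 4: place vm5 (20 vCPU), 28 vCPU left
host 5: place vm6 (42 vCPU), 6 vCPU left
host 4: place vm7 (26 vCPU), 2 vCPU left
host 2: place vm8 (11 vCPU), 7 vCPU left
host 6: place vm9 (33 vCPU), 15 vCPU left
host 7: place vm10 (28 vCPU), 20 vCPU left
host 6: place vm11 (12 vCPU), 3 vCPU left
host 3: place vm12 (18 vCPU), 1 vCPU left
host 8: place vm13 (32 vCPU), 16 vCPU left
host 9: place vm14 (30 vCPU), 18 vCPU left
host 10: place vm15 (34 vCPU), 14 vCPU left

10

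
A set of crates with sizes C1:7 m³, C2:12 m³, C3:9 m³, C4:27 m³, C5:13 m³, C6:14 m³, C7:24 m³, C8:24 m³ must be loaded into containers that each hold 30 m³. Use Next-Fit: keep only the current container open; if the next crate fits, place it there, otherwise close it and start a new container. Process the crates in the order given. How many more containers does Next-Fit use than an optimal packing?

0

Next-Fit: [7,12,9] [27] [13,14] [24] [24] → 5 containers.
Total size 130 m³; any packing needs at least ⌈130/30⌉ = 5 containers.
So 5 is already optimal.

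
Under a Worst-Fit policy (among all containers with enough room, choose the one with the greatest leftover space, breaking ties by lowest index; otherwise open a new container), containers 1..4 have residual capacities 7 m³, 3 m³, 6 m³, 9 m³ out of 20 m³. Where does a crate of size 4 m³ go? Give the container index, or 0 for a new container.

4

Containers with room: container 1 (7 m³), container 3 (6 m³), container 4 (9 m³).
Most room is container 4 with 9 m³ free.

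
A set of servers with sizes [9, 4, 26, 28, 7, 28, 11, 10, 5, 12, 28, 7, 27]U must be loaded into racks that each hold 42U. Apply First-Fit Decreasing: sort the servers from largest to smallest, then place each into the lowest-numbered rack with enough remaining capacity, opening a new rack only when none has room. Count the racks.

5 racks

Sorted descending: 28, 28, 28, 27, 26, 12, 11, 10, 9, 7, 7, 5, 4.
28U → rack 1 (remaining 14U)
28U → rack 2 (remaining 14U)
28U → rack 3 (remaining 14U)
27U → rack 4 (remaining 15U)
26U → rack 5 (remaining 16U)
12U → rack 1 (remaining 2U)
11U → rack 2 (remaining 3U)
10U → rack 3 (remaining 4U)
9U → rack 4 (remaining 6U)
7U → rack 5 (remaining 9U)
7U → rack 5 (remaining 2U)
5U → rack 4 (remaining 1U)
4U → rack 3 (remaining 0U)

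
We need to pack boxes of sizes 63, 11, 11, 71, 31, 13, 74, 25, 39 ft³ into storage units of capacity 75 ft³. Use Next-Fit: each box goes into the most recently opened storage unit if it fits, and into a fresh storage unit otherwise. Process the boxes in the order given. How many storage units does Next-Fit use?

storage unit 1: place 63 ft³, 12 ft³ left
storage unit 1: place 11 ft³, 1 ft³ left
storage unit 2: place 11 ft³, 64 ft³ left
storage unit 3: place 71 ft³, 4 ft³ left
storage unit 4: place 31 ft³, 44 ft³ left
storage unit 4: place 13 ft³, 31 ft³ left
storage unit 5: place 74 ft³, 1 ft³ left
storage unit 6: place 25 ft³, 50 ft³ left
storage unit 6: place 39 ft³, 11 ft³ left

6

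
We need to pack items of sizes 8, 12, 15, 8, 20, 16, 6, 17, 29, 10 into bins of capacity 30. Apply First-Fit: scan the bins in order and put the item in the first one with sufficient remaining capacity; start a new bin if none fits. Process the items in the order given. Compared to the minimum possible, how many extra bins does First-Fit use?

1

First-Fit: [8,12,8] [15,6] [20,10] [16] [17] [29] → 6 bins.
Total size 141; any packing needs at least ⌈141/30⌉ = 5 bins.
An optimal packing achieves that bound: [29] [20,10] [17,12] [16,8,6] [15,8] → 5 bins.
Excess: 6 − 5 = 1.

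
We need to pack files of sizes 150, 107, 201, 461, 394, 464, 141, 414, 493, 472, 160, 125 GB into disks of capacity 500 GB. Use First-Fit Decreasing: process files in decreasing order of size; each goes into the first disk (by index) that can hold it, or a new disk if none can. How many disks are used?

8

Sorted descending: 493, 472, 464, 461, 414, 394, 201, 160, 150, 141, 125, 107.
Put 493 GB in disk 1; 7 GB remain.
Put 472 GB in disk 2; 28 GB remain.
Put 464 GB in disk 3; 36 GB remain.
Put 461 GB in disk 4; 39 GB remain.
Put 414 GB in disk 5; 86 GB remain.
Put 394 GB in disk 6; 106 GB remain.
Put 201 GB in disk 7; 299 GB remain.
Put 160 GB in disk 7; 139 GB remain.
Put 150 GB in disk 8; 350 GB remain.
Put 141 GB in disk 8; 209 GB remain.
Put 125 GB in disk 7; 14 GB remain.
Put 107 GB in disk 8; 102 GB remain.
Final disks: [493] [472] [464] [461] [414] [394] [201,160,125] [150,141,107].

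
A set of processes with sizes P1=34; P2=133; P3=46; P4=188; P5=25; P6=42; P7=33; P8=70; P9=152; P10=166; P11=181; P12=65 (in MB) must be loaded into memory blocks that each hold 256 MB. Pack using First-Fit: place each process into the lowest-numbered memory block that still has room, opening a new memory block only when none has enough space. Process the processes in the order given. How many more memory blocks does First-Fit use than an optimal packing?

0

First-Fit: [34,133,46,25] [188,42] [33,70,152] [166,65] [181] → 5 memory blocks.
Total size 1135 MB; any packing needs at least ⌈1135/256⌉ = 5 memory blocks.
So 5 is already optimal.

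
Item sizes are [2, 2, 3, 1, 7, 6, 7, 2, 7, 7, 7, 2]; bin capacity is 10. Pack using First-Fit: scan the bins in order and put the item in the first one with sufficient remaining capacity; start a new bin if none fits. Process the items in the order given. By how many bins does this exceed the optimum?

1

First-Fit: [2,2,3,1,2] [7,2] [6] [7] [7] [7] [7] → 7 bins.
Total size 53; any packing needs at least ⌈53/10⌉ = 6 bins.
An optimal packing achieves that bound: [7,3] [7,2,1] [7,2] [7,2] [7,2] [6] → 6 bins.
Excess: 7 − 6 = 1.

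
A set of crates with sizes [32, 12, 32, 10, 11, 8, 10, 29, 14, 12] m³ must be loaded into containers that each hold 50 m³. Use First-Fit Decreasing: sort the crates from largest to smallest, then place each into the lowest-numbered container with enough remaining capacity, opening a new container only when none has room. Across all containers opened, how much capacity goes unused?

Sorted descending: 32, 32, 29, 14, 12, 12, 11, 10, 10, 8.
Put 32 m³ in container 1; 18 m³ remain.
Put 32 m³ in container 2; 18 m³ remain.
Put 29 m³ in container 3; 21 m³ remain.
Put 14 m³ in container 1; 4 m³ remain.
Put 12 m³ in container 2; 6 m³ remain.
Put 12 m³ in container 3; 9 m³ remain.
Put 11 m³ in container 4; 39 m³ remain.
Put 10 m³ in container 4; 29 m³ remain.
Put 10 m³ in container 4; 19 m³ remain.
Put 8 m³ in container 3; 1 m³ remain.
4 containers × 50 m³ = 200 m³; used 170 m³; unused 30 m³.

30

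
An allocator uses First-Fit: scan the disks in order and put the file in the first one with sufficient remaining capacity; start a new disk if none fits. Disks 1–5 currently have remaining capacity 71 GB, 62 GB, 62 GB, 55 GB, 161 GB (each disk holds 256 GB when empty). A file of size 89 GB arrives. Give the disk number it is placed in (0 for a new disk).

Disks with room: disk 5 (161 GB).
The first with room is disk 5.

5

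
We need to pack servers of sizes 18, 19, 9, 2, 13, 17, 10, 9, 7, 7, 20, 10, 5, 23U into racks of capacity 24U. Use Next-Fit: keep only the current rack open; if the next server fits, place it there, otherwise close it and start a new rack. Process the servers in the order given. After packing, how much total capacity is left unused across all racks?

47

rack 1: place 18U, 6U left
rack 2: place 19U, 5U left
rack 3: place 9U, 15U left
rack 3: place 2U, 13U left
rack 3: place 13U, 0U left
rack 4: place 17U, 7U left
rack 5: place 10U, 14U left
rack 5: place 9U, 5U left
rack 6: place 7U, 17U left
rack 6: place 7U, 10U left
rack 7: place 20U, 4U left
rack 8: place 10U, 14U left
rack 8: place 5U, 9U left
rack 9: place 23U, 1U left
9 racks × 24U = 216U; used 169U; unused 47U.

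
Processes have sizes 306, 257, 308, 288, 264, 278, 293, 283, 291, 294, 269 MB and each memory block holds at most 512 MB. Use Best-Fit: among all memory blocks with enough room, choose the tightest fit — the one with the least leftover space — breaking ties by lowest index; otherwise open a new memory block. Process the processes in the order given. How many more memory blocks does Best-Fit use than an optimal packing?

0

Best-Fit: [306] [257] [308] [288] [264] [278] [293] [283] [291] [294] [269] → 11 memory blocks.
11 processes exceed 256 MB (half the capacity), and no two of those can share a memory block, so at least 11 memory blocks are needed.
So 11 is already optimal.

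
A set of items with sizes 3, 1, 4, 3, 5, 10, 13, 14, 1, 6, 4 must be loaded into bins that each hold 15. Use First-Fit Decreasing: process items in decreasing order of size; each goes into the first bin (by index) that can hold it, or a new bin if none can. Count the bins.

Sorted descending: 14, 13, 10, 6, 5, 4, 4, 3, 3, 1, 1.
14 → bin 1 (remaining 1)
13 → bin 2 (remaining 2)
10 → bin 3 (remaining 5)
6 → bin 4 (remaining 9)
5 → bin 3 (remaining 0)
4 → bin 4 (remaining 5)
4 → bin 4 (remaining 1)
3 → bin 5 (remaining 12)
3 → bin 5 (remaining 9)
1 → bin 1 (remaining 0)
1 → bin 2 (remaining 1)
Final bins: [14,1] [13,1] [10,5] [6,4,4] [3,3].

5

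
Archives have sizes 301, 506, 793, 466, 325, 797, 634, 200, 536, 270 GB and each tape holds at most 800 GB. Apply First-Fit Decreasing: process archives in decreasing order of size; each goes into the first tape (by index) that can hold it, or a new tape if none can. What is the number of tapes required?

7

Sorted descending: 797, 793, 634, 536, 506, 466, 325, 301, 270, 200.
tape 1: place 797 GB, 3 GB left
tape 2: place 793 GB, 7 GB left
tape 3: place 634 GB, 166 GB left
tape 4: place 536 GB, 264 GB left
tape 5: place 506 GB, 294 GB left
tape 6: place 466 GB, 334 GB left
tape 6: place 325 GB, 9 GB left
tape 7: place 301 GB, 499 GB left
tape 5: place 270 GB, 24 GB left
tape 4: place 200 GB, 64 GB left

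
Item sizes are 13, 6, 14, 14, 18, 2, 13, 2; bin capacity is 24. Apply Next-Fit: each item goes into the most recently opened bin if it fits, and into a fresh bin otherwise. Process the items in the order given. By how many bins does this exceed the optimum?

Next-Fit: [13,6] [14] [14] [18,2] [13,2] → 5 bins.
5 items exceed 12 (half the capacity), and no two of those can share a bin, so at least 5 bins are needed.
So 5 is already optimal.

0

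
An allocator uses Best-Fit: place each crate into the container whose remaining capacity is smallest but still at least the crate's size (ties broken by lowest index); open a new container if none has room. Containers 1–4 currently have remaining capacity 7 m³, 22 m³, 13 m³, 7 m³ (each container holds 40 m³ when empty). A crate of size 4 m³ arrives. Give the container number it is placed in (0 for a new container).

Containers with room: container 1 (7 m³), container 2 (22 m³), container 3 (13 m³), container 4 (7 m³).
Tightest fit is container 1 with 7 m³ free.

1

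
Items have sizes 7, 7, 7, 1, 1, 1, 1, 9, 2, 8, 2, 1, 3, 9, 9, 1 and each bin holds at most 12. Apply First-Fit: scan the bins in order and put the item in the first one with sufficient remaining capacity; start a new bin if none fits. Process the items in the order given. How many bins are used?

bin 1: place 7, 5 left
bin 2: place 7, 5 left
bin 3: place 7, 5 left
bin 1: place 1, 4 left
bin 1: place 1, 3 left
bin 1: place 1, 2 left
bin 1: place 1, 1 left
bin 4: place 9, 3 left
bin 2: place 2, 3 left
bin 5: place 8, 4 left
bin 2: place 2, 1 left
bin 1: place 1, 0 left
bin 3: place 3, 2 left
bin 6: place 9, 3 left
bin 7: place 9, 3 left
bin 2: place 1, 0 left
Final bins: [7,1,1,1,1,1] [7,2,2,1] [7,3] [9] [8] [9] [9].

7 bins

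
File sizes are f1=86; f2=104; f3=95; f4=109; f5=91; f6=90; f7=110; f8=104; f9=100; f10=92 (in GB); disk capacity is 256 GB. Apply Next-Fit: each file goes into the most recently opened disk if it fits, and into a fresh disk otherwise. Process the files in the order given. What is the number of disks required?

Put f1 (86 GB) in disk 1; 170 GB remain.
Put f2 (104 GB) in disk 1; 66 GB remain.
Put f3 (95 GB) in disk 2; 161 GB remain.
Put f4 (109 GB) in disk 2; 52 GB remain.
Put f5 (91 GB) in disk 3; 165 GB remain.
Put f6 (90 GB) in disk 3; 75 GB remain.
Put f7 (110 GB) in disk 4; 146 GB remain.
Put f8 (104 GB) in disk 4; 42 GB remain.
Put f9 (100 GB) in disk 5; 156 GB remain.
Put f10 (92 GB) in disk 5; 64 GB remain.

5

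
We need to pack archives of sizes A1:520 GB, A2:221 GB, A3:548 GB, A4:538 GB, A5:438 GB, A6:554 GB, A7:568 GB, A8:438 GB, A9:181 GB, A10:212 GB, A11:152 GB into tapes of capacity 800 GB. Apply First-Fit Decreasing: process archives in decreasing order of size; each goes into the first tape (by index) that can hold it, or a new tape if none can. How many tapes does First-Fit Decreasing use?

Sorted descending: 568, 554, 548, 538, 520, 438, 438, 221, 212, 181, 152.
568 GB → tape 1 (remaining 232 GB)
554 GB → tape 2 (remaining 246 GB)
548 GB → tape 3 (remaining 252 GB)
538 GB → tape 4 (remaining 262 GB)
520 GB → tape 5 (remaining 280 GB)
438 GB → tape 6 (remaining 362 GB)
438 GB → tape 7 (remaining 362 GB)
221 GB → tape 1 (remaining 11 GB)
212 GB → tape 2 (remaining 34 GB)
181 GB → tape 3 (remaining 71 GB)
152 GB → tape 4 (remaining 110 GB)
Final tapes: [568,221] [554,212] [548,181] [538,152] [520] [438] [438].

7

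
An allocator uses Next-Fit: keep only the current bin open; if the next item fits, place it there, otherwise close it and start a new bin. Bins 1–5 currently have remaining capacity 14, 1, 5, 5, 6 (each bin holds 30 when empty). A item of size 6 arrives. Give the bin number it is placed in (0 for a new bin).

5

Next-Fit only looks at bin 5, which has 6 free.
6 fits there.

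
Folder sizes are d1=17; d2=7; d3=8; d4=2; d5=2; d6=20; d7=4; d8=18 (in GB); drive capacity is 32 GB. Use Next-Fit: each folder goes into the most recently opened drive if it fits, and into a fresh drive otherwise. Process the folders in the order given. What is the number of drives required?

3

d1 (17 GB) → drive 1 (remaining 15 GB)
d2 (7 GB) → drive 1 (remaining 8 GB)
d3 (8 GB) → drive 1 (remaining 0 GB)
d4 (2 GB) → drive 2 (remaining 30 GB)
d5 (2 GB) → drive 2 (remaining 28 GB)
d6 (20 GB) → drive 2 (remaining 8 GB)
d7 (4 GB) → drive 2 (remaining 4 GB)
d8 (18 GB) → drive 3 (remaining 14 GB)
Final drives: [17,7,8] [2,2,20,4] [18].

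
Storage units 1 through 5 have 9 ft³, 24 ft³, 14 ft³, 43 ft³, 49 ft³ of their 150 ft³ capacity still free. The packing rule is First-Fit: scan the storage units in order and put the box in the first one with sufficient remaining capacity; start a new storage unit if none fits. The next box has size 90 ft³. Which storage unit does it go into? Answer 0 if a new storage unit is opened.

No storage unit has ≥ 90 ft³ free, so a new storage unit is opened.

0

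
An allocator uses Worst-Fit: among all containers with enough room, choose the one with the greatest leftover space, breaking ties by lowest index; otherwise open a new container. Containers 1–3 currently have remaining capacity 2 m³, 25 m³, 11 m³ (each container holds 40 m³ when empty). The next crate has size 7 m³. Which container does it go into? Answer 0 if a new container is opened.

Containers with room: container 2 (25 m³), container 3 (11 m³).
Most room is container 2 with 25 m³ free.

2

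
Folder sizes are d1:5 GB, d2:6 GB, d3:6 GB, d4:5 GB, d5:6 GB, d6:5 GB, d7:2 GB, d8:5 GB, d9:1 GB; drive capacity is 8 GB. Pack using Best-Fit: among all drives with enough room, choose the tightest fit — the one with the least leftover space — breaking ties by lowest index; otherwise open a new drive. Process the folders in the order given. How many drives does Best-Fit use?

7 drives

d1 (5 GB) → drive 1 (remaining 3 GB)
d2 (6 GB) → drive 2 (remaining 2 GB)
d3 (6 GB) → drive 3 (remaining 2 GB)
d4 (5 GB) → drive 4 (remaining 3 GB)
d5 (6 GB) → drive 5 (remaining 2 GB)
d6 (5 GB) → drive 6 (remaining 3 GB)
d7 (2 GB) → drive 2 (remaining 0 GB)
d8 (5 GB) → drive 7 (remaining 3 GB)
d9 (1 GB) → drive 3 (remaining 1 GB)
Final drives: [5] [6,2] [6,1] [5] [6] [5] [5].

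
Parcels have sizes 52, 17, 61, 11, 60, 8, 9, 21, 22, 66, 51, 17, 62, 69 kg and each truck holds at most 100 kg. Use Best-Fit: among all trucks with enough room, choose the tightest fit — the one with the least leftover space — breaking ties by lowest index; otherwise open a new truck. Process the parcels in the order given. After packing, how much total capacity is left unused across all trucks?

52 kg → truck 1 (remaining 48 kg)
17 kg → truck 1 (remaining 31 kg)
61 kg → truck 2 (remaining 39 kg)
11 kg → truck 1 (remaining 20 kg)
60 kg → truck 3 (remaining 40 kg)
8 kg → truck 1 (remaining 12 kg)
9 kg → truck 1 (remaining 3 kg)
21 kg → truck 2 (remaining 18 kg)
22 kg → truck 3 (remaining 18 kg)
66 kg → truck 4 (remaining 34 kg)
51 kg → truck 5 (remaining 49 kg)
17 kg → truck 2 (remaining 1 kg)
62 kg → truck 6 (remaining 38 kg)
69 kg → truck 7 (remaining 31 kg)
7 trucks × 100 kg = 700 kg; used 526 kg; unused 174 kg.

174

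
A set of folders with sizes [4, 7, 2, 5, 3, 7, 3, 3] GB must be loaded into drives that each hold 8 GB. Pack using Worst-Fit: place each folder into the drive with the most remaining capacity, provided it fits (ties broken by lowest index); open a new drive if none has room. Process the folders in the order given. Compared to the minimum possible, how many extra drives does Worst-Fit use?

0

Worst-Fit: [4,2] [7] [5,3] [7] [3,3] → 5 drives.
Total size 34 GB; any packing needs at least ⌈34/8⌉ = 5 drives.
So 5 is already optimal.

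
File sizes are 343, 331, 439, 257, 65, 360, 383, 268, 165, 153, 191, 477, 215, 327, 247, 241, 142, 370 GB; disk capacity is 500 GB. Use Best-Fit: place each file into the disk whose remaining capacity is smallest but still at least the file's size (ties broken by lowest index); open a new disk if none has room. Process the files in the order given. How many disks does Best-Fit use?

343 GB → disk 1 (remaining 157 GB)
331 GB → disk 2 (remaining 169 GB)
439 GB → disk 3 (remaining 61 GB)
257 GB → disk 4 (remaining 243 GB)
65 GB → disk 1 (remaining 92 GB)
360 GB → disk 5 (remaining 140 GB)
383 GB → disk 6 (remaining 117 GB)
268 GB → disk 7 (remaining 232 GB)
165 GB → disk 2 (remaining 4 GB)
153 GB → disk 7 (remaining 79 GB)
191 GB → disk 4 (remaining 52 GB)
477 GB → disk 8 (remaining 23 GB)
215 GB → disk 9 (remaining 285 GB)
327 GB → disk 10 (remaining 173 GB)
247 GB → disk 9 (remaining 38 GB)
241 GB → disk 11 (remaining 259 GB)
142 GB → disk 10 (remaining 31 GB)
370 GB → disk 12 (remaining 130 GB)

12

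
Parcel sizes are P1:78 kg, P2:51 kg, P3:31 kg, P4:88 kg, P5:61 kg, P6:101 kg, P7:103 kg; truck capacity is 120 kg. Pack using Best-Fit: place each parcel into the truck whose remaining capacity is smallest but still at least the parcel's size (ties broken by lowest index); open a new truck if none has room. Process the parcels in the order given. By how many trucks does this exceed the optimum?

Best-Fit: [78,31] [51,61] [88] [101] [103] → 5 trucks.
Total size 513 kg; any packing needs at least ⌈513/120⌉ = 5 trucks.
So 5 is already optimal.

0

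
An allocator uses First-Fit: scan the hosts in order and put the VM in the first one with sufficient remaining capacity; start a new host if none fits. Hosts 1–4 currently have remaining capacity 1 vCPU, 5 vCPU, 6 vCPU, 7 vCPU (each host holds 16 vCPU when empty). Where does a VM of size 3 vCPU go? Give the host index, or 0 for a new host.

2

Hosts with room: host 2 (5 vCPU), host 3 (6 vCPU), host 4 (7 vCPU).
The first with room is host 2.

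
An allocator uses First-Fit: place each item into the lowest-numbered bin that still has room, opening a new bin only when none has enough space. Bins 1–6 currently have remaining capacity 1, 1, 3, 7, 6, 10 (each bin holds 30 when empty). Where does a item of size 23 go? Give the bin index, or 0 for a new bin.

0

No bin has ≥ 23 free, so a new bin is opened.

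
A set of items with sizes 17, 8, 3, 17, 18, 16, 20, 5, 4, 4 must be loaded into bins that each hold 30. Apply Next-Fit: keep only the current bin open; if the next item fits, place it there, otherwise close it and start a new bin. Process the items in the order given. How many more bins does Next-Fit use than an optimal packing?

Next-Fit: [17,8,3] [17] [18] [16] [20,5,4] [4] → 6 bins.
5 items exceed 15 (half the capacity), and no two of those can share a bin, so at least 5 bins are needed.
An optimal packing achieves that bound: [20,8] [18,5,4,3] [17,4] [17] [16] → 5 bins.
Excess: 6 − 5 = 1.

1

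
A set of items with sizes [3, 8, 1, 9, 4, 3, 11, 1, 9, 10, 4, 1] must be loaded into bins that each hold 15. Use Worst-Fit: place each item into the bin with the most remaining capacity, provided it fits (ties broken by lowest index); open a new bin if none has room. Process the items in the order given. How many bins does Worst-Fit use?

5 bins

Put 3 in bin 1; 12 remain.
Put 8 in bin 1; 4 remain.
Put 1 in bin 1; 3 remain.
Put 9 in bin 2; 6 remain.
Put 4 in bin 2; 2 remain.
Put 3 in bin 1; 0 remain.
Put 11 in bin 3; 4 remain.
Put 1 in bin 3; 3 remain.
Put 9 in bin 4; 6 remain.
Put 10 in bin 5; 5 remain.
Put 4 in bin 4; 2 remain.
Put 1 in bin 5; 4 remain.
Final bins: [3,8,1,3] [9,4] [11,1] [9,4] [10,1].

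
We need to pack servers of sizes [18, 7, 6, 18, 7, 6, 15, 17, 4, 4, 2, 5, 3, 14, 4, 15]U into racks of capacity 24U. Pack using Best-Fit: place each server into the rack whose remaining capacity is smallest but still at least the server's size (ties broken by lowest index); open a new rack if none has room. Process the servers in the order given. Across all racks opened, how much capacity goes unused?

23

rack 1: place 18U, 6U left
rack 2: place 7U, 17U left
rack 1: place 6U, 0U left
rack 3: place 18U, 6U left
rack 2: place 7U, 10U left
rack 3: place 6U, 0U left
rack 4: place 15U, 9U left
rack 5: place 17U, 7U left
rack 5: place 4U, 3U left
rack 4: place 4U, 5U left
rack 5: place 2U, 1U left
rack 4: place 5U, 0U left
rack 2: place 3U, 7U left
rack 6: place 14U, 10U left
rack 2: place 4U, 3U left
rack 7: place 15U, 9U left
7 racks × 24U = 168U; used 145U; unused 23U.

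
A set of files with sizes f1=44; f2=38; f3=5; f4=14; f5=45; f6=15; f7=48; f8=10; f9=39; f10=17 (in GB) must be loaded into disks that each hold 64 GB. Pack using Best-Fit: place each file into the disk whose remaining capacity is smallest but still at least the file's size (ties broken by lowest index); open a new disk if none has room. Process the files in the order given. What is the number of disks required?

disk 1: place f1 (44 GB), 20 GB left
disk 2: place f2 (38 GB), 26 GB left
disk 1: place f3 (5 GB), 15 GB left
disk 1: place f4 (14 GB), 1 GB left
disk 3: place f5 (45 GB), 19 GB left
disk 3: place f6 (15 GB), 4 GB left
disk 4: place f7 (48 GB), 16 GB left
disk 4: place f8 (10 GB), 6 GB left
disk 5: place f9 (39 GB), 25 GB left
disk 5: place f10 (17 GB), 8 GB left

5 disks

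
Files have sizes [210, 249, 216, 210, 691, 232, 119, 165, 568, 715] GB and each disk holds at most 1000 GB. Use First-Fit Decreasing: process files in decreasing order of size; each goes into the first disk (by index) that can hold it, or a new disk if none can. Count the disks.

4 disks

Sorted descending: 715, 691, 568, 249, 232, 216, 210, 210, 165, 119.
715 GB → disk 1 (remaining 285 GB)
691 GB → disk 2 (remaining 309 GB)
568 GB → disk 3 (remaining 432 GB)
249 GB → disk 1 (remaining 36 GB)
232 GB → disk 2 (remaining 77 GB)
216 GB → disk 3 (remaining 216 GB)
210 GB → disk 3 (remaining 6 GB)
210 GB → disk 4 (remaining 790 GB)
165 GB → disk 4 (remaining 625 GB)
119 GB → disk 4 (remaining 506 GB)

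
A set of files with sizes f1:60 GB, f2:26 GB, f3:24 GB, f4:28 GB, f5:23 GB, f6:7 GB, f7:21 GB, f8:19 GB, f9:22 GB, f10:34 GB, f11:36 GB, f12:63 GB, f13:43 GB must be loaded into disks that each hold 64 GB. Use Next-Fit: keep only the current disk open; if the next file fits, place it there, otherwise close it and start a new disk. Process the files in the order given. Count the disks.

8 disks

disk 1: place f1 (60 GB), 4 GB left
disk 2: place f2 (26 GB), 38 GB left
disk 2: place f3 (24 GB), 14 GB left
disk 3: place f4 (28 GB), 36 GB left
disk 3: place f5 (23 GB), 13 GB left
disk 3: place f6 (7 GB), 6 GB left
disk 4: place f7 (21 GB), 43 GB left
disk 4: place f8 (19 GB), 24 GB left
disk 4: place f9 (22 GB), 2 GB left
disk 5: place f10 (34 GB), 30 GB left
disk 6: place f11 (36 GB), 28 GB left
disk 7: place f12 (63 GB), 1 GB left
disk 8: place f13 (43 GB), 21 GB left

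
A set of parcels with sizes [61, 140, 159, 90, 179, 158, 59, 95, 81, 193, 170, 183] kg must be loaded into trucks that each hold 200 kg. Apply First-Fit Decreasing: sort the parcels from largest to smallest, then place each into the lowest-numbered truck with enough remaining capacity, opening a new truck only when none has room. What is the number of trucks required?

Sorted descending: 193, 183, 179, 170, 159, 158, 140, 95, 90, 81, 61, 59.
truck 1: place 193 kg, 7 kg left
truck 2: place 183 kg, 17 kg left
truck 3: place 179 kg, 21 kg left
truck 4: place 170 kg, 30 kg left
truck 5: place 159 kg, 41 kg left
truck 6: place 158 kg, 42 kg left
truck 7: place 140 kg, 60 kg left
truck 8: place 95 kg, 105 kg left
truck 8: place 90 kg, 15 kg left
truck 9: place 81 kg, 119 kg left
truck 9: place 61 kg, 58 kg left
truck 7: place 59 kg, 1 kg left

9 trucks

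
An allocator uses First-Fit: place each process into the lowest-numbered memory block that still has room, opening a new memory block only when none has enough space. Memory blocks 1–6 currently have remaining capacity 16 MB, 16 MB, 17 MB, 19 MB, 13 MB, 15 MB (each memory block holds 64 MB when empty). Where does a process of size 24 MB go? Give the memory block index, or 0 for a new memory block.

No memory block has ≥ 24 MB free, so a new memory block is opened.

0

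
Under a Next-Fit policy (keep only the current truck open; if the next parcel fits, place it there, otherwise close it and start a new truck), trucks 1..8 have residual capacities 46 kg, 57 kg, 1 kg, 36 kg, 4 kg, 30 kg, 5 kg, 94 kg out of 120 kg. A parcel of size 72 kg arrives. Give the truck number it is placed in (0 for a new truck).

8

Next-Fit only looks at truck 8, which has 94 kg free.
72 kg fits there.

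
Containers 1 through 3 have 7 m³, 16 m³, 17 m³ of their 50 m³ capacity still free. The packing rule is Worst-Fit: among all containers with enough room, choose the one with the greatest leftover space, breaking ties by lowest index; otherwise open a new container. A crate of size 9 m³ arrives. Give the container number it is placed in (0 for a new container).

3

Containers with room: container 2 (16 m³), container 3 (17 m³).
Most room is container 3 with 17 m³ free.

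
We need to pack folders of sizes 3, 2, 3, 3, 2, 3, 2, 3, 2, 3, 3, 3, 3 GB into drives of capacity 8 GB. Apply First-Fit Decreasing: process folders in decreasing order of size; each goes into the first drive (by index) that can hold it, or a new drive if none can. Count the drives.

Sorted descending: 3, 3, 3, 3, 3, 3, 3, 3, 3, 2, 2, 2, 2.
3 GB → drive 1 (remaining 5 GB)
3 GB → drive 1 (remaining 2 GB)
3 GB → drive 2 (remaining 5 GB)
3 GB → drive 2 (remaining 2 GB)
3 GB → drive 3 (remaining 5 GB)
3 GB → drive 3 (remaining 2 GB)
3 GB → drive 4 (remaining 5 GB)
3 GB → drive 4 (remaining 2 GB)
3 GB → drive 5 (remaining 5 GB)
2 GB → drive 1 (remaining 0 GB)
2 GB → drive 2 (remaining 0 GB)
2 GB → drive 3 (remaining 0 GB)
2 GB → drive 4 (remaining 0 GB)

5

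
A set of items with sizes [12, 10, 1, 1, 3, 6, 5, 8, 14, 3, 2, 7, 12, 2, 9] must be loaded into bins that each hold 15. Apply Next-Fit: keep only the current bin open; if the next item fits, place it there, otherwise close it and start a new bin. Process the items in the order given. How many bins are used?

12 → bin 1 (remaining 3)
10 → bin 2 (remaining 5)
1 → bin 2 (remaining 4)
1 → bin 2 (remaining 3)
3 → bin 2 (remaining 0)
6 → bin 3 (remaining 9)
5 → bin 3 (remaining 4)
8 → bin 4 (remaining 7)
14 → bin 5 (remaining 1)
3 → bin 6 (remaining 12)
2 → bin 6 (remaining 10)
7 → bin 6 (remaining 3)
12 → bin 7 (remaining 3)
2 → bin 7 (remaining 1)
9 → bin 8 (remaining 6)

8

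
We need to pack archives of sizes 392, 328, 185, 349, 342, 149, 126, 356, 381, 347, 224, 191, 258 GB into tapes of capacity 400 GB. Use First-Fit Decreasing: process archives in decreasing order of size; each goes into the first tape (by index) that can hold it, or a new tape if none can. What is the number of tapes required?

10 tapes

Sorted descending: 392, 381, 356, 349, 347, 342, 328, 258, 224, 191, 185, 149, 126.
392 GB → tape 1 (remaining 8 GB)
381 GB → tape 2 (remaining 19 GB)
356 GB → tape 3 (remaining 44 GB)
349 GB → tape 4 (remaining 51 GB)
347 GB → tape 5 (remaining 53 GB)
342 GB → tape 6 (remaining 58 GB)
328 GB → tape 7 (remaining 72 GB)
258 GB → tape 8 (remaining 142 GB)
224 GB → tape 9 (remaining 176 GB)
191 GB → tape 10 (remaining 209 GB)
185 GB → tape 10 (remaining 24 GB)
149 GB → tape 9 (remaining 27 GB)
126 GB → tape 8 (remaining 16 GB)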